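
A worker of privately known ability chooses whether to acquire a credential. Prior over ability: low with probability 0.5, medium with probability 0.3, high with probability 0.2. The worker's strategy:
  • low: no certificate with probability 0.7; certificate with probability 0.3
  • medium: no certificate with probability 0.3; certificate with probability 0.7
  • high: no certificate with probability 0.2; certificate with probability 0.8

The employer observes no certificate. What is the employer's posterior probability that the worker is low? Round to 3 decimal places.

P(no certificate) = 0.5·0.7 + 0.3·0.3 + 0.2·0.2 = 0.48
P(low | no certificate) = (0.5·0.7) / 0.48 = 0.35 / 0.48 = 0.729167

0.729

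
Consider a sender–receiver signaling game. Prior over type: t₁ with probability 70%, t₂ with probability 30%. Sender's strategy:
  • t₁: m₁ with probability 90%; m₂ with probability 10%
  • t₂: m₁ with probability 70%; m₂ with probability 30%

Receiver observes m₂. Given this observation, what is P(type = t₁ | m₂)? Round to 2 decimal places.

P(m₂) = 0.7·0.1 + 0.3·0.3 = 0.16
P(t₁ | m₂) = (0.7·0.1) / 0.16 = 0.07 / 0.16 = 0.4375

0.44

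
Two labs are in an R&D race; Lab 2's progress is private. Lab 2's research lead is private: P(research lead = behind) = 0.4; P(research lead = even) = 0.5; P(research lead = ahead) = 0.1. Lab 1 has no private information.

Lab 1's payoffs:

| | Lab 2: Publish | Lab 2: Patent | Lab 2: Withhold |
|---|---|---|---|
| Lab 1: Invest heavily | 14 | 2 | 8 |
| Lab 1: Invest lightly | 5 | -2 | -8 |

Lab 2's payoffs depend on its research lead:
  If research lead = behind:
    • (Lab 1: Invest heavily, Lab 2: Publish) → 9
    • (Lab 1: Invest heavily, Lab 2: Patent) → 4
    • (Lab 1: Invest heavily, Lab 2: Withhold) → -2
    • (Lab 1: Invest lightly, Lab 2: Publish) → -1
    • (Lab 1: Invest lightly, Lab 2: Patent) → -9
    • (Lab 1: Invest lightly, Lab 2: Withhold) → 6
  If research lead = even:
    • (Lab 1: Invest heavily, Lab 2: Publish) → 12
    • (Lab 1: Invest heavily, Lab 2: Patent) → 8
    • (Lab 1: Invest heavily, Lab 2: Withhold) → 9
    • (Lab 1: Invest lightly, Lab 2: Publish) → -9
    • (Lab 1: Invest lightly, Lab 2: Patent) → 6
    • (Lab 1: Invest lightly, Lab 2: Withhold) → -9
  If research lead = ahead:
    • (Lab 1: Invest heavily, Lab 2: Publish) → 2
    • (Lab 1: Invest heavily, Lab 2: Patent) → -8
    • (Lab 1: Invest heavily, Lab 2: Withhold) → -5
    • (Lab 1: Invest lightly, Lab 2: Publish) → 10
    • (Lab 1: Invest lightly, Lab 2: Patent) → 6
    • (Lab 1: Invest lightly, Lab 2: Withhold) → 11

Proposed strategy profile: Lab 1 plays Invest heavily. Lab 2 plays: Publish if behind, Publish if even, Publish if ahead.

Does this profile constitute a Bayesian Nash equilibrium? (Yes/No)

A profile is a BNE iff every type of every player is best-responding given beliefs about the other side.
Lab 1 plays Invest heavily: E[Invest heavily] = 0.4·(14) + 0.5·(14) + 0.1·(14) = 14; E[Invest lightly] = 5. Best-responding. ✓
Lab 2 (research lead behind), facing Invest heavily: Publish gives 9, Patent gives 4, Withhold gives -2. Proposed Publish is best. ✓
Lab 2 (research lead even), facing Invest heavily: Publish gives 12, Patent gives 8, Withhold gives 9. Proposed Publish is best. ✓
Lab 2 (research lead ahead), facing Invest heavily: Publish gives 2, Patent gives -8, Withhold gives -5. Proposed Publish is best. ✓

Yes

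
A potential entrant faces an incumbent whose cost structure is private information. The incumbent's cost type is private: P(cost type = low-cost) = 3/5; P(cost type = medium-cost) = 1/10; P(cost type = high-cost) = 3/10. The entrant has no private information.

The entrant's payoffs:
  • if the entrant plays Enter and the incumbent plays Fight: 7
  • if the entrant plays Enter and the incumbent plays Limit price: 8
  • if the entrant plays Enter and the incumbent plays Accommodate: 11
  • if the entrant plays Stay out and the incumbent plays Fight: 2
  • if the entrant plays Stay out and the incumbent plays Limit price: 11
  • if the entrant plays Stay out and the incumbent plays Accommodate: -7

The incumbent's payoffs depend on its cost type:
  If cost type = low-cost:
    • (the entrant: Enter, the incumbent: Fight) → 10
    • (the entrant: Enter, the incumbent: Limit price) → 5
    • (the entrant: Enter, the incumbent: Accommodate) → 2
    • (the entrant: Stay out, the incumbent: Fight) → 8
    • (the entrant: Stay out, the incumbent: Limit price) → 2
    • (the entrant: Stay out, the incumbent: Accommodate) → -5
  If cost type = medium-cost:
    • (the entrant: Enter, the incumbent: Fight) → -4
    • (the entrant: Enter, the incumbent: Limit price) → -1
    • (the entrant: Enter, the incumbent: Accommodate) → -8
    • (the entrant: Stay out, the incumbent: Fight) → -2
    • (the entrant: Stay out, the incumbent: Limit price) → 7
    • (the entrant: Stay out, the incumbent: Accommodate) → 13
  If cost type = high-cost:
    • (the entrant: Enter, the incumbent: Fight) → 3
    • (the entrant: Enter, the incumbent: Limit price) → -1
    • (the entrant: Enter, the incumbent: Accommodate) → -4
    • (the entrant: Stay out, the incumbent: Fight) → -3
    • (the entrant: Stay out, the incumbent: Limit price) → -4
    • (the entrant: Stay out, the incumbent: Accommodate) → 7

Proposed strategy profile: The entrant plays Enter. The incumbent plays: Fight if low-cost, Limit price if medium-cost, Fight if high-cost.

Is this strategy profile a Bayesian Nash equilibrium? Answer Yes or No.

The entrant plays Enter: E[Enter] = 3/5·(7) + 1/10·(8) + 3/10·(7) = 71/10; E[Stay out] = 29/10. Best-responding. ✓
The incumbent (cost type low-cost), facing Enter: Fight gives 10, Limit price gives 5, Accommodate gives 2. Proposed Fight is best. ✓
The incumbent (cost type medium-cost), facing Enter: Fight gives -4, Limit price gives -1, Accommodate gives -8. Proposed Limit price is best. ✓
The incumbent (cost type high-cost), facing Enter: Fight gives 3, Limit price gives -1, Accommodate gives -4. Proposed Fight is best. ✓

Yes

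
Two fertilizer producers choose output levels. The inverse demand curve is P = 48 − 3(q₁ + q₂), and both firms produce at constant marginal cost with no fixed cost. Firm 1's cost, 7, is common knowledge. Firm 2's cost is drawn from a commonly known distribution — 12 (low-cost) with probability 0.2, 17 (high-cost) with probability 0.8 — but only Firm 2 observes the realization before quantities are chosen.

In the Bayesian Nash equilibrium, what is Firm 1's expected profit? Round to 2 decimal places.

Type-c best response for Firm 2: q₂(c) = (48 − c)/6 − q₁/2.
Firm 1 maximizes expected profit; its first-order condition is 48 − 6q₁ − 3E[q₂] − 7 = 0.
Substituting E[q₂] and solving: E[c₂] = 16, so q₁ = (48 − 2·7 + 16)/9 = 5.55556.
E[P] = 48 − 3·(q₁ + E[q₂]) = 23.6667; Firm 1's expected profit = (E[P] − 7)·q₁ = (23.6667 − 7)·5.55556 = 92.5926.

92.59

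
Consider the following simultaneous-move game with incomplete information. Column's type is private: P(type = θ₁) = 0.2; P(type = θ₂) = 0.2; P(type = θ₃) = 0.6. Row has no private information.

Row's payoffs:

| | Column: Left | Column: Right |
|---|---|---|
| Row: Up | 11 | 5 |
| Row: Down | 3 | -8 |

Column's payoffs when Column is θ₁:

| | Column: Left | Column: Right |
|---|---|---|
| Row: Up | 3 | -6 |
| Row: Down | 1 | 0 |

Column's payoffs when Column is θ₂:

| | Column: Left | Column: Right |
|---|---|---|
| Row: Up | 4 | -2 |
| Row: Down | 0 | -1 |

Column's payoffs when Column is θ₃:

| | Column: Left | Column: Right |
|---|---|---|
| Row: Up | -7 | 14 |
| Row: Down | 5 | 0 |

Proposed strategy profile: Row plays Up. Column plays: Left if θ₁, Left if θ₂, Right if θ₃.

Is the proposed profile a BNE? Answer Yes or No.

Yes

A profile is a BNE iff every type of every player is best-responding given beliefs about the other side.
Row plays Up: E[Up] = 0.2·(11) + 0.2·(11) + 0.6·(5) = 7.4; E[Down] = -3.6. Best-responding. ✓
Column (type θ₁), facing Up: Left gives 3, Right gives -6. Proposed Left is best. ✓
Column (type θ₂), facing Up: Left gives 4, Right gives -2. Proposed Left is best. ✓
Column (type θ₃), facing Up: Left gives -7, Right gives 14. Proposed Right is best. ✓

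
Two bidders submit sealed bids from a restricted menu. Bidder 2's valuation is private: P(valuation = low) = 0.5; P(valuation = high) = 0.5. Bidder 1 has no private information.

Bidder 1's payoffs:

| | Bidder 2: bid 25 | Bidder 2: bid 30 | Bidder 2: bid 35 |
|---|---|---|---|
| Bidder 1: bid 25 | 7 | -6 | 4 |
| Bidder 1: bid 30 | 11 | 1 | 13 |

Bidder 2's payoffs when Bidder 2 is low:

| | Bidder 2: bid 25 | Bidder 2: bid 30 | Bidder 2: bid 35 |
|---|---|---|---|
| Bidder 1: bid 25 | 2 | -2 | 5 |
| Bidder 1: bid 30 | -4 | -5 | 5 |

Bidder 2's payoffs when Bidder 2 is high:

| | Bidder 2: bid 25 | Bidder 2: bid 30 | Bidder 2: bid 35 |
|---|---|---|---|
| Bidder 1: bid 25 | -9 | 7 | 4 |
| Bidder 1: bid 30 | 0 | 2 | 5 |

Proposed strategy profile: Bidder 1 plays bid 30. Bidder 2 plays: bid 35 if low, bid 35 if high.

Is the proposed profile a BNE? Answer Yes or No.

Bidder 1 plays bid 30: E[bid 30] = 0.5·(13) + 0.5·(13) = 13; E[bid 25] = 4. Best-responding. ✓
Bidder 2 (valuation low), facing bid 30: bid 25 gives -4, bid 30 gives -5, bid 35 gives 5. Proposed bid 35 is best. ✓
Bidder 2 (valuation high), facing bid 30: bid 25 gives 0, bid 30 gives 2, bid 35 gives 5. Proposed bid 35 is best. ✓

Yes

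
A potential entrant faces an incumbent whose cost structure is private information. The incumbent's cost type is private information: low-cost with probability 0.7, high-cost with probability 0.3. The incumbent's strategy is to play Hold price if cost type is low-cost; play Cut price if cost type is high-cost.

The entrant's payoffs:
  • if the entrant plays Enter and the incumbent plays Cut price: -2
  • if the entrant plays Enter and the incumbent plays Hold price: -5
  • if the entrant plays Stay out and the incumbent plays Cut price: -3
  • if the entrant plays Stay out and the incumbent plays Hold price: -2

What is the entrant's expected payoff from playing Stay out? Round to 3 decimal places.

E[Stay out] = 0.7·(-2) + 0.3·(-3) = (-1.4) + (-0.9) = -2.3

-2.300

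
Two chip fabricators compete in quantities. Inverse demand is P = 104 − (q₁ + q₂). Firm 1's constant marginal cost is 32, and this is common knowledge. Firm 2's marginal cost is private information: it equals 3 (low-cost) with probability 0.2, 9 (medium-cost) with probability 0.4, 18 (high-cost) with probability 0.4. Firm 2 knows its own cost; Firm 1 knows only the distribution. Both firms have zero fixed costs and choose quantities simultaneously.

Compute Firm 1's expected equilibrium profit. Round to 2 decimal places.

293.55

Type-c best response for Firm 2: q₂(c) = (104 − c)/2 − q₁/2.
Firm 1 maximizes expected profit; its first-order condition is 104 − 2q₁ − E[q₂] − 32 = 0.
Substituting E[q₂] and solving: E[c₂] = 11.4, so q₁ = (104 − 2·32 + 11.4)/3 = 17.1333.
E[P] = 104 − (q₁ + E[q₂]) = 49.1333; Firm 1's expected profit = (E[P] − 32)·q₁ = (49.1333 − 32)·17.1333 = 293.551.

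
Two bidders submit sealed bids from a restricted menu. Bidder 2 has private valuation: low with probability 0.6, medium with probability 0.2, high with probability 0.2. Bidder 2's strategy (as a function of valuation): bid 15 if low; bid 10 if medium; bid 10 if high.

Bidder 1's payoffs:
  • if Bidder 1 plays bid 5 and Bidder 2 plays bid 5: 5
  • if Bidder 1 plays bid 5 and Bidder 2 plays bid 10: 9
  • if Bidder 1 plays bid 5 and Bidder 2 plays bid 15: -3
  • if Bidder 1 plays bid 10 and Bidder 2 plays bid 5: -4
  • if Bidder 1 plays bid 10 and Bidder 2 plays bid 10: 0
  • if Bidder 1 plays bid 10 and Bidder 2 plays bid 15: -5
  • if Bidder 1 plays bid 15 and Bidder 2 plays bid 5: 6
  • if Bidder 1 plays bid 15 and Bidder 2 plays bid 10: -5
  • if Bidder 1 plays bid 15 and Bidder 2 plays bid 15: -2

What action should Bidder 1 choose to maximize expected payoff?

bid 5

E[bid 5] = 0.6·(-3) + 0.2·(9) + 0.2·(9) = 1.8
E[bid 10] = 0.6·(-5) + 0.2·(0) + 0.2·(0) = -3
E[bid 15] = 0.6·(-2) + 0.2·(-5) + 0.2·(-5) = -3.2
Best response: bid 5 (1.8 is the largest).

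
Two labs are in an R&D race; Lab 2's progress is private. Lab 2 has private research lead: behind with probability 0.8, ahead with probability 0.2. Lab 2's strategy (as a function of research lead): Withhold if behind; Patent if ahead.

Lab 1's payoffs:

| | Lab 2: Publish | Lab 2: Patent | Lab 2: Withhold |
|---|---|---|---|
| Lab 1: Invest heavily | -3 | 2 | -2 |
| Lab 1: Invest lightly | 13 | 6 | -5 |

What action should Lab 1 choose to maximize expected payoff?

Invest heavily

E[Invest heavily] = 0.8·(-2) + 0.2·(2) = -1.2
E[Invest lightly] = 0.8·(-5) + 0.2·(6) = -2.8
Best response: Invest heavily (-1.2 is the largest).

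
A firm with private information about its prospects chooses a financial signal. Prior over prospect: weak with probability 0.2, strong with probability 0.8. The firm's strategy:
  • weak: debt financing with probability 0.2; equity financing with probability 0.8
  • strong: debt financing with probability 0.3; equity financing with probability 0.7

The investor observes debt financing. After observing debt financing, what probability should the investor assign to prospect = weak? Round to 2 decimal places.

P(debt financing) = 0.2·0.2 + 0.8·0.3 = 0.28
P(weak | debt financing) = (0.2·0.2) / 0.28 = 0.04 / 0.28 = 0.142857

0.14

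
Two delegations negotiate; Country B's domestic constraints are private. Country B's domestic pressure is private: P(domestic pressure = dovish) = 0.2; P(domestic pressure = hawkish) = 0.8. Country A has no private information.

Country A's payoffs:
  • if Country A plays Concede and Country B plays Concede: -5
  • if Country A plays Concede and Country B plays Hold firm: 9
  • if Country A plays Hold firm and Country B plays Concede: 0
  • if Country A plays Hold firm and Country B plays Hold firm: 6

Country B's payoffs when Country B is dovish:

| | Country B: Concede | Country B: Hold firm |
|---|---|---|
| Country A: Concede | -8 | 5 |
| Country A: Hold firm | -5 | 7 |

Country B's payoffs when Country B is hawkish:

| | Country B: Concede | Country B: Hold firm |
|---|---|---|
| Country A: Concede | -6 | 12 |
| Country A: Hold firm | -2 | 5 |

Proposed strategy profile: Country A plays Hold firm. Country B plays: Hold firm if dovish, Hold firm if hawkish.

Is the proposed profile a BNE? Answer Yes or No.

No

Country A plays Hold firm: E[Hold firm] = 0.2·(6) + 0.8·(6) = 6; E[Concede] = 9. Not best-responding. ✗
Country B (domestic pressure dovish), facing Hold firm: Concede gives -5, Hold firm gives 7. Proposed Hold firm is best. ✓
Country B (domestic pressure hawkish), facing Hold firm: Concede gives -2, Hold firm gives 5. Proposed Hold firm is best. ✓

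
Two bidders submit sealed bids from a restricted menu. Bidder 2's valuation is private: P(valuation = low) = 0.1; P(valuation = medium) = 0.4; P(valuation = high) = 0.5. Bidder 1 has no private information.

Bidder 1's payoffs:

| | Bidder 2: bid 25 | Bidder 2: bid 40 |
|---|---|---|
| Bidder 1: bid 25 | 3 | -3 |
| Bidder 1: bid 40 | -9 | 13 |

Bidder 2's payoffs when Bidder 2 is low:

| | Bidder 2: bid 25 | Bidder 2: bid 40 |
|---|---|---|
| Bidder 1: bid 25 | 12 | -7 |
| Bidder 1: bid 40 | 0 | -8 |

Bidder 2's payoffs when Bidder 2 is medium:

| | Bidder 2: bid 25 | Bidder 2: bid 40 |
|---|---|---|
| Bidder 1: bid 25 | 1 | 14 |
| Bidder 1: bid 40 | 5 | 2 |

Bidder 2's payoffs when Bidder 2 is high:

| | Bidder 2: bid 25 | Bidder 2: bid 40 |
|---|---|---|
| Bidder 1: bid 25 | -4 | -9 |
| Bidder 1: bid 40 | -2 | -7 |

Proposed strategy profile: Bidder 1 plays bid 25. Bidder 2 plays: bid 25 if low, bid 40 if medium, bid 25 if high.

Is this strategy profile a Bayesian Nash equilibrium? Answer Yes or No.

A profile is a BNE iff every type of every player is best-responding given beliefs about the other side.
Bidder 1 plays bid 25: E[bid 25] = 0.1·(3) + 0.4·(-3) + 0.5·(3) = 0.6; E[bid 40] = -0.2. Best-responding. ✓
Bidder 2 (valuation low), facing bid 25: bid 25 gives 12, bid 40 gives -7. Proposed bid 25 is best. ✓
Bidder 2 (valuation medium), facing bid 25: bid 25 gives 1, bid 40 gives 14. Proposed bid 40 is best. ✓
Bidder 2 (valuation high), facing bid 25: bid 25 gives -4, bid 40 gives -9. Proposed bid 25 is best. ✓

Yes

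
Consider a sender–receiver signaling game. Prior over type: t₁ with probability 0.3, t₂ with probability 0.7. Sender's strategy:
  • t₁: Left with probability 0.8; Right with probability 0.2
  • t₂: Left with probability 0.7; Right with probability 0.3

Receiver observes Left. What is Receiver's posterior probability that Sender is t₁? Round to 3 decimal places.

P(Left) = 0.3·0.8 + 0.7·0.7 = 0.73
P(t₁ | Left) = (0.3·0.8) / 0.73 = 0.24 / 0.73 = 0.328767

0.329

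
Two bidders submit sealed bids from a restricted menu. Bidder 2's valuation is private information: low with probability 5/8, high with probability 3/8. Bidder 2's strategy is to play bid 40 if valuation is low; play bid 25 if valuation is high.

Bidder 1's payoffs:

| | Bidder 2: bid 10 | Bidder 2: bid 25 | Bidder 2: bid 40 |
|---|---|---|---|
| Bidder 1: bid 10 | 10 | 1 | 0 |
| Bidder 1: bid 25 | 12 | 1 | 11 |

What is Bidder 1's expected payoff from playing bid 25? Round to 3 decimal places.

Take the expectation over Bidder 2's valuation, weighting each type's action by its prior probability.
E[bid 25] = 5/8·11 + 3/8·1 = 55/8 + 3/8 = 29/4

7.250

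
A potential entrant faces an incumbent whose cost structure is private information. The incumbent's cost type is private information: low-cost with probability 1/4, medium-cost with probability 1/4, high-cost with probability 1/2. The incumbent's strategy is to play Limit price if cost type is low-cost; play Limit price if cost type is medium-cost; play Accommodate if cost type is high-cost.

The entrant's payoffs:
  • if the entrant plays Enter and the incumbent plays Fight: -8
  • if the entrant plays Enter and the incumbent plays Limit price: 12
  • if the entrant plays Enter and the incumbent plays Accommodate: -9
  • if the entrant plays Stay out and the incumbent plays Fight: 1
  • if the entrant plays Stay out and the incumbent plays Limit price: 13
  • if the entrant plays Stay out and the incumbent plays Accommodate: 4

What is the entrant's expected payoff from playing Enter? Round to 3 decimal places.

Take the expectation over the incumbent's cost type, weighting each type's action by its prior probability.
E[Enter] = 1/4·12 + 1/4·12 + 1/2·(-9) = 3 + 3 + (-9/2) = 3/2

1.500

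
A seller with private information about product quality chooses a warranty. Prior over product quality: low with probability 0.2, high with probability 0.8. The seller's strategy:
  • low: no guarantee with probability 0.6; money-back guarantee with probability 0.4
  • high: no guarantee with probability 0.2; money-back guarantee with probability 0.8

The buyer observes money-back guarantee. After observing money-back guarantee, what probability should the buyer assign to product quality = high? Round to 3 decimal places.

Apply Bayes' rule using the sender's strategy as the likelihood.
P(money-back guarantee) = 0.2·0.4 + 0.8·0.8 = 0.72
P(high | money-back guarantee) = (0.8·0.8) / 0.72 = 0.64 / 0.72 = 0.888889

0.889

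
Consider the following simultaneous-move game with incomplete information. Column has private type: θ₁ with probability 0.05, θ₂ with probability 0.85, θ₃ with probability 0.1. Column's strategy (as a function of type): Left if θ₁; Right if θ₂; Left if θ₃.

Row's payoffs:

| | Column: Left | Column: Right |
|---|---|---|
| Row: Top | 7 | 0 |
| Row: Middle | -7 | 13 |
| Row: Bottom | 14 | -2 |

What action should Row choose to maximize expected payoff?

Middle

Compute Row's expected payoff for each action, taking the expectation over Column's type.
E[Top] = 0.05·(7) + 0.85·(0) + 0.1·(7) = 1.05
E[Middle] = 0.05·(-7) + 0.85·(13) + 0.1·(-7) = 10
E[Bottom] = 0.05·(14) + 0.85·(-2) + 0.1·(14) = 0.4
Best response: Middle (10 is the largest).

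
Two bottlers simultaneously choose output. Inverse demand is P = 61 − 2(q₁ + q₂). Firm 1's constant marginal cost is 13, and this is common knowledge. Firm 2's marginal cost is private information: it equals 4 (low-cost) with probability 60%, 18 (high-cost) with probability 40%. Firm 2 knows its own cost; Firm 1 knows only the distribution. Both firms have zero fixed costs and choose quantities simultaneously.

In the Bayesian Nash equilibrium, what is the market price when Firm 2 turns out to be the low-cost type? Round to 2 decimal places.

25.07

Type-c best response for Firm 2: q₂(c) = (61 − c)/4 − q₁/2.
Firm 1 maximizes expected profit; its first-order condition is 61 − 4q₁ − 2E[q₂] − 13 = 0.
Substituting E[q₂] and solving: E[c₂] = 9.6, so q₁ = (61 − 2·13 + 9.6)/6 = 7.43333.
q₂(low-cost) = 10.5333, so P = 61 − 2·(7.43333 + 10.5333) = 25.0667.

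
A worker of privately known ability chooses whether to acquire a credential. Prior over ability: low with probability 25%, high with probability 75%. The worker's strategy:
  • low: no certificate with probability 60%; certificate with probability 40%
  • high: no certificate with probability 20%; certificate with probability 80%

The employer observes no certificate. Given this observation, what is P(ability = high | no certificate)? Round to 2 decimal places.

0.50

Apply Bayes' rule using the sender's strategy as the likelihood.
P(no certificate) = 0.25·0.6 + 0.75·0.2 = 0.3
P(high | no certificate) = (0.75·0.2) / 0.3 = 0.15 / 0.3 = 0.5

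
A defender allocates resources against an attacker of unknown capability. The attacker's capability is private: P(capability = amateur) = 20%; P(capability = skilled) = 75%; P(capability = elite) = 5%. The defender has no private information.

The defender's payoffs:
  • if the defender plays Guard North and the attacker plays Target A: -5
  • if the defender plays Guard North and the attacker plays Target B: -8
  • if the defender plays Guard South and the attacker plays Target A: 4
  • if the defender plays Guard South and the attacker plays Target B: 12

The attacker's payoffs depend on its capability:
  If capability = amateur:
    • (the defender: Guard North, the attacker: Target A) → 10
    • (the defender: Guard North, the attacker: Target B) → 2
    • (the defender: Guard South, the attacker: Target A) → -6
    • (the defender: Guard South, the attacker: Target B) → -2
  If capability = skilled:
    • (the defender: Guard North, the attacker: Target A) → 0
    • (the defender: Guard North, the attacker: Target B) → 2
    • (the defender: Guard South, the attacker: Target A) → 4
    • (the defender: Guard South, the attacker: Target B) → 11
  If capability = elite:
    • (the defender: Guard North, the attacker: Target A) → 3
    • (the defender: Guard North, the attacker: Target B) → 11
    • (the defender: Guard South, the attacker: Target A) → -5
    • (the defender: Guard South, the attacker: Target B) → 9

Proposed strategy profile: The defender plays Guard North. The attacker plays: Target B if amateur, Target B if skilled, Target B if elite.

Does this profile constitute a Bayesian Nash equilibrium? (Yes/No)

A profile is a BNE iff every type of every player is best-responding given beliefs about the other side.
The defender plays Guard North: E[Guard North] = 0.2·(-8) + 0.75·(-8) + 0.05·(-8) = -8; E[Guard South] = 12. Not best-responding. ✗
The attacker (capability amateur), facing Guard North: Target A gives 10, Target B gives 2. Proposed Target B is not best — profitable deviation exists. ✗
The attacker (capability skilled), facing Guard North: Target A gives 0, Target B gives 2. Proposed Target B is best. ✓
The attacker (capability elite), facing Guard North: Target A gives 3, Target B gives 11. Proposed Target B is best. ✓

No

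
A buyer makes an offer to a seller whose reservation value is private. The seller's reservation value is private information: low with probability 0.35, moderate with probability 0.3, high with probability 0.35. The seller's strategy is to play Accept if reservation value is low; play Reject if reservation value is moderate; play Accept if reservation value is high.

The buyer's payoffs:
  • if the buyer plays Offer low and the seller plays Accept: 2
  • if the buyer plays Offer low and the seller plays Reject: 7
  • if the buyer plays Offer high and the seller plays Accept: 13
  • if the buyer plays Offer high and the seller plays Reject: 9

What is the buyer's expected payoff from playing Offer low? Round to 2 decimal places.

3.50

E[Offer low] = 0.35·2 + 0.3·7 + 0.35·2 = 0.7 + 2.1 + 0.7 = 3.5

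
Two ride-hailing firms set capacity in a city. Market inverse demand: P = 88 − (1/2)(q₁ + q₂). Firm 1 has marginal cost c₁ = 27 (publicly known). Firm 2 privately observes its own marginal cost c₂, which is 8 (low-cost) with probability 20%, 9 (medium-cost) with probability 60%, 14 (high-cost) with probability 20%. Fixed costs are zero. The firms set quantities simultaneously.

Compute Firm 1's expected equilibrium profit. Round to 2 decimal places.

426.32

Type-c best response for Firm 2: q₂(c) = (88 − c) − q₁/2.
Firm 1 maximizes expected profit; its first-order condition is 88 − q₁ − (1/2)E[q₂] − 27 = 0.
Substituting E[q₂] and solving: E[c₂] = 9.8, so q₁ = (88 − 2·27 + 9.8)/(3/2) = 29.2.
E[P] = 88 − (1/2)·(q₁ + E[q₂]) = 41.6; Firm 1's expected profit = (E[P] − 27)·q₁ = (41.6 − 27)·29.2 = 426.32.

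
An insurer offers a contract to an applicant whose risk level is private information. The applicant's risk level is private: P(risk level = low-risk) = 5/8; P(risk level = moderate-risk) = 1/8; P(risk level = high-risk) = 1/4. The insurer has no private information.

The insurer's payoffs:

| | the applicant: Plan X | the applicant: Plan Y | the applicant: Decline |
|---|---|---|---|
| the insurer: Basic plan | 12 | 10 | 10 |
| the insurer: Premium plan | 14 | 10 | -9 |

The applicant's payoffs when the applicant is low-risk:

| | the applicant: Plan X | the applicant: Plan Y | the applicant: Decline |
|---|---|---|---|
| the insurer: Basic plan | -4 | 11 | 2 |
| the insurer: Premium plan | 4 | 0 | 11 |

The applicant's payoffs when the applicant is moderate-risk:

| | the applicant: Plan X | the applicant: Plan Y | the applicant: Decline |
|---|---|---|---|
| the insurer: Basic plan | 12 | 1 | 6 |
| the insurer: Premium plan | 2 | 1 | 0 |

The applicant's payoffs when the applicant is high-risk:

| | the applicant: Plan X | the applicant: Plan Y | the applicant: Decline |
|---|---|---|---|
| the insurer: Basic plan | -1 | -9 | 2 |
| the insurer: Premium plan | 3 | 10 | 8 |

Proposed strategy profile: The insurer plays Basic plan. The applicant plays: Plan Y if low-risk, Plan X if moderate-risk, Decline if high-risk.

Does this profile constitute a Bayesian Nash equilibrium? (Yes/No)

Yes

The insurer plays Basic plan: E[Basic plan] = 5/8·(10) + 1/8·(12) + 1/4·(10) = 41/4; E[Premium plan] = 23/4. Best-responding. ✓
The applicant (risk level low-risk), facing Basic plan: Plan X gives -4, Plan Y gives 11, Decline gives 2. Proposed Plan Y is best. ✓
The applicant (risk level moderate-risk), facing Basic plan: Plan X gives 12, Plan Y gives 1, Decline gives 6. Proposed Plan X is best. ✓
The applicant (risk level high-risk), facing Basic plan: Plan X gives -1, Plan Y gives -9, Decline gives 2. Proposed Decline is best. ✓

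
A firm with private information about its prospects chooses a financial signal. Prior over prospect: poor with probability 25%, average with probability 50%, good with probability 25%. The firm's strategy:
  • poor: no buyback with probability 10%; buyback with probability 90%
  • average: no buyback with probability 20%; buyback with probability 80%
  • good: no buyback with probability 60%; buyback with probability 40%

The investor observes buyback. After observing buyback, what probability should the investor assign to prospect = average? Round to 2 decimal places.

P(buyback) = 0.25·0.9 + 0.5·0.8 + 0.25·0.4 = 0.725
P(average | buyback) = (0.5·0.8) / 0.725 = 0.4 / 0.725 = 0.551724

0.55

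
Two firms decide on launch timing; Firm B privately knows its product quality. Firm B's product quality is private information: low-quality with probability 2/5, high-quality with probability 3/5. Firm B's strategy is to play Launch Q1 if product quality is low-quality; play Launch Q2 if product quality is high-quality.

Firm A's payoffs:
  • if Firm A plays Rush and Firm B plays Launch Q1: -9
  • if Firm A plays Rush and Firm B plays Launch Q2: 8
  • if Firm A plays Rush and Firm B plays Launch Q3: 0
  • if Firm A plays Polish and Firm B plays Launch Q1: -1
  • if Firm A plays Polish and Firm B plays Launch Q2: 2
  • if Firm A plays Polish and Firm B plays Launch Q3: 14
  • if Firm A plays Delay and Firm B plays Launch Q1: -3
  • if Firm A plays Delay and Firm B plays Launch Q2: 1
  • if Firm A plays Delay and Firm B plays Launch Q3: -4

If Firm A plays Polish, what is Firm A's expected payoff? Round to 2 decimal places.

E[Polish] = 2/5·(-1) + 3/5·2 = (-2/5) + 6/5 = 4/5

0.80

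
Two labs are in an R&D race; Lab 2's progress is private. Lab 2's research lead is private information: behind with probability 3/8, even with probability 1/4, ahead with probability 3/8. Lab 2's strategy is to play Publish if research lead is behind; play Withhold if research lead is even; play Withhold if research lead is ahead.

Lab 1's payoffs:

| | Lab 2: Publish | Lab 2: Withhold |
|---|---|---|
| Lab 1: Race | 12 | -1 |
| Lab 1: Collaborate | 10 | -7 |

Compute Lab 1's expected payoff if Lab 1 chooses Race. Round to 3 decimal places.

3.875

Take the expectation over Lab 2's research lead, weighting each type's action by its prior probability.
E[Race] = 3/8·12 + 1/4·(-1) + 3/8·(-1) = 9/2 + (-1/4) + (-3/8) = 31/8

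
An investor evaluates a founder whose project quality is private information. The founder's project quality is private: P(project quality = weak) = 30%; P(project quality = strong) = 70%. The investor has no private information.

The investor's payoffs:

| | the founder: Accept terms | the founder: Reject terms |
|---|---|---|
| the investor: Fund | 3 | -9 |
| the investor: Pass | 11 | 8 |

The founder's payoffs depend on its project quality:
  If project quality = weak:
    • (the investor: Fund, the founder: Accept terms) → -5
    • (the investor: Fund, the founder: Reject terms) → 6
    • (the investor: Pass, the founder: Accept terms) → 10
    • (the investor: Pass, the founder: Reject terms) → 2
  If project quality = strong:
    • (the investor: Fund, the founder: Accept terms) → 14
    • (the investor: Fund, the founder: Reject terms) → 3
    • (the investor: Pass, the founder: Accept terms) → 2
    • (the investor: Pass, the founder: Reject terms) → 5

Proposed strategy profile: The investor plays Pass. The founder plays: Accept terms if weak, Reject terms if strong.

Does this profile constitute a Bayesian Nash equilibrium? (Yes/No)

The investor plays Pass: E[Pass] = 0.3·(11) + 0.7·(8) = 8.9; E[Fund] = -5.4. Best-responding. ✓
The founder (project quality weak), facing Pass: Accept terms gives 10, Reject terms gives 2. Proposed Accept terms is best. ✓
The founder (project quality strong), facing Pass: Accept terms gives 2, Reject terms gives 5. Proposed Reject terms is best. ✓

Yes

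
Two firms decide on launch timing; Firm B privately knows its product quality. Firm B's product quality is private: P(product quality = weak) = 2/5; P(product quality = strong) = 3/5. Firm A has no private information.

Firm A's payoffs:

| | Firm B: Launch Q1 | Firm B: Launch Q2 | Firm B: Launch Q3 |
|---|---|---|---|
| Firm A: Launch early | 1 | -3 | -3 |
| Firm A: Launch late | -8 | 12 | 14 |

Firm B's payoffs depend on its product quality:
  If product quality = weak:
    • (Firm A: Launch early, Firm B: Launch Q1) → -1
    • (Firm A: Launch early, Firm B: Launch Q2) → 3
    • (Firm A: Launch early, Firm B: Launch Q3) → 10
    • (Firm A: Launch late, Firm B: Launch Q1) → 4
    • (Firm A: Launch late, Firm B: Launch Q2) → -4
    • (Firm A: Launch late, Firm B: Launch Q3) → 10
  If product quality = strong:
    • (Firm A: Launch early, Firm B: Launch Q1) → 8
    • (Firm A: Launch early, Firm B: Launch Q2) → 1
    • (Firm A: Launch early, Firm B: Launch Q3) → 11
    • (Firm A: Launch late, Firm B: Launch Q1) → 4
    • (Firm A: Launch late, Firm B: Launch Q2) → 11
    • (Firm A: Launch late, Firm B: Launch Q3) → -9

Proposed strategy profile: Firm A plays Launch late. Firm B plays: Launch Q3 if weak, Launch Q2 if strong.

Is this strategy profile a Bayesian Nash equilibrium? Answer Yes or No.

Yes

A profile is a BNE iff every type of every player is best-responding given beliefs about the other side.
Firm A plays Launch late: E[Launch late] = 2/5·(14) + 3/5·(12) = 64/5; E[Launch early] = -3. Best-responding. ✓
Firm B (product quality weak), facing Launch late: Launch Q1 gives 4, Launch Q2 gives -4, Launch Q3 gives 10. Proposed Launch Q3 is best. ✓
Firm B (product quality strong), facing Launch late: Launch Q1 gives 4, Launch Q2 gives 11, Launch Q3 gives -9. Proposed Launch Q2 is best. ✓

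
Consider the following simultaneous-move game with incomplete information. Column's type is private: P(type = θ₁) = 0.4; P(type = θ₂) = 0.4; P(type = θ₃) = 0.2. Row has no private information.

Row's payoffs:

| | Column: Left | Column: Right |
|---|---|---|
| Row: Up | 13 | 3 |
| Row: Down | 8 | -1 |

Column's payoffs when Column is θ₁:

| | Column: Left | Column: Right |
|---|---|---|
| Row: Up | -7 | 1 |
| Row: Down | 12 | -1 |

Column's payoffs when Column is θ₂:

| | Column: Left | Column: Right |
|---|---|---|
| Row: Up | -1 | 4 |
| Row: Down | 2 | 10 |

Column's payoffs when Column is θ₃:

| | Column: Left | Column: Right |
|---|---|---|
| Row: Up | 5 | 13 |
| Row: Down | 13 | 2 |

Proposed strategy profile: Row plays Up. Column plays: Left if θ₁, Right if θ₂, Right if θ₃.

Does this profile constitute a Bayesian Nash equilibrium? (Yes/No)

No

A profile is a BNE iff every type of every player is best-responding given beliefs about the other side.
Row plays Up: E[Up] = 0.4·(13) + 0.4·(3) + 0.2·(3) = 7; E[Down] = 2.6. Best-responding. ✓
Column (type θ₁), facing Up: Left gives -7, Right gives 1. Proposed Left is not best — profitable deviation exists. ✗
Column (type θ₂), facing Up: Left gives -1, Right gives 4. Proposed Right is best. ✓
Column (type θ₃), facing Up: Left gives 5, Right gives 13. Proposed Right is best. ✓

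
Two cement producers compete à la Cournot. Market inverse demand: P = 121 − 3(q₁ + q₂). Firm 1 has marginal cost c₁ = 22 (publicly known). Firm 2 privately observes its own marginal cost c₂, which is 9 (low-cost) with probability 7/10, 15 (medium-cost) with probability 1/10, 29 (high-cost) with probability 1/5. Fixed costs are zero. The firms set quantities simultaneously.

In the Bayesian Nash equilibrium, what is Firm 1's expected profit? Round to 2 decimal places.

Each type of Firm 2 best-responds to q₁; Firm 1 best-responds to the expected q₂ over Firm 2's types.
Firm 2 with cost c maximizes (121 − 3(q₁+q₂) − c)·q₂, giving q₂(c) = (121 − c − 3q₁)/6.
E[c₂] = 7/10·9 + 1/10·15 + 1/5·29 = 13.6
Firm 1's FOC against E[q₂] yields q₁ = (121 − 2·22 + E[c₂])/9 = (121 − 44 + 13.6)/9 = 10.0667.
E[P] = 121 − 3·(q₁ + E[q₂]) = 52.2; Firm 1's expected profit = (E[P] − 22)·q₁ = (52.2 − 22)·10.0667 = 304.013.

304.01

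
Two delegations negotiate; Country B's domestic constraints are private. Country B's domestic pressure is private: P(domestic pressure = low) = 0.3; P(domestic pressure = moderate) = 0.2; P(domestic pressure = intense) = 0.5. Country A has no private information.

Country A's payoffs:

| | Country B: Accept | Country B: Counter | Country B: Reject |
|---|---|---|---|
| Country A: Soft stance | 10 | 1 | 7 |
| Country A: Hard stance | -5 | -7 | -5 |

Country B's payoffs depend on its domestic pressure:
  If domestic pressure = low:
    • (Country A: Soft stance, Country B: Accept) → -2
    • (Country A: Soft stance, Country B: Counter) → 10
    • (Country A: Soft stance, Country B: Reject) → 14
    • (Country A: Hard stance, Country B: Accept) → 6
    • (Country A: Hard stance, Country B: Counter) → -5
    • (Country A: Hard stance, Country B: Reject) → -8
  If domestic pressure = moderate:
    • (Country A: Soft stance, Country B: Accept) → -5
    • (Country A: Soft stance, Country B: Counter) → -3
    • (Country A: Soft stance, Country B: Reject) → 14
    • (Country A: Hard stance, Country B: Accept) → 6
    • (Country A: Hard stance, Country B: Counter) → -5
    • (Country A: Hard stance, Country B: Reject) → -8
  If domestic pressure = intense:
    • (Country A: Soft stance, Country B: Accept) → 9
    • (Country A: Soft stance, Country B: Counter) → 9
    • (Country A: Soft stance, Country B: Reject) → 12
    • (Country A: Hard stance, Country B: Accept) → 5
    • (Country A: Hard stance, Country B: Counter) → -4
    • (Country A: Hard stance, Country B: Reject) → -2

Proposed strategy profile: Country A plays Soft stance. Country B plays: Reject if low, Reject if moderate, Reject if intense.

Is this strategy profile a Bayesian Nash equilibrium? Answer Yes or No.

Country A plays Soft stance: E[Soft stance] = 0.3·(7) + 0.2·(7) + 0.5·(7) = 7; E[Hard stance] = -5. Best-responding. ✓
Country B (domestic pressure low), facing Soft stance: Accept gives -2, Counter gives 10, Reject gives 14. Proposed Reject is best. ✓
Country B (domestic pressure moderate), facing Soft stance: Accept gives -5, Counter gives -3, Reject gives 14. Proposed Reject is best. ✓
Country B (domestic pressure intense), facing Soft stance: Accept gives 9, Counter gives 9, Reject gives 12. Proposed Reject is best. ✓

Yes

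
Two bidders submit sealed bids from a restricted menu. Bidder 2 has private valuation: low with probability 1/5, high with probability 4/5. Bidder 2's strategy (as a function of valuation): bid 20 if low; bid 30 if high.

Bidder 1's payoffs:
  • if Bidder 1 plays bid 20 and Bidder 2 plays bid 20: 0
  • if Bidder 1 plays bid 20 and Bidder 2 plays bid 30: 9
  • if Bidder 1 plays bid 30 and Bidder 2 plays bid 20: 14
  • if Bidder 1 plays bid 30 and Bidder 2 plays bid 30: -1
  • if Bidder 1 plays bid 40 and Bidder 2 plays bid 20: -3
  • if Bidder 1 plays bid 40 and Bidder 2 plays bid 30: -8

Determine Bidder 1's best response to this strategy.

bid 20

E[bid 20] = 1/5·(0) + 4/5·(9) = 36/5
E[bid 30] = 1/5·(14) + 4/5·(-1) = 2
E[bid 40] = 1/5·(-3) + 4/5·(-8) = -7
Best response: bid 20 (36/5 is the largest).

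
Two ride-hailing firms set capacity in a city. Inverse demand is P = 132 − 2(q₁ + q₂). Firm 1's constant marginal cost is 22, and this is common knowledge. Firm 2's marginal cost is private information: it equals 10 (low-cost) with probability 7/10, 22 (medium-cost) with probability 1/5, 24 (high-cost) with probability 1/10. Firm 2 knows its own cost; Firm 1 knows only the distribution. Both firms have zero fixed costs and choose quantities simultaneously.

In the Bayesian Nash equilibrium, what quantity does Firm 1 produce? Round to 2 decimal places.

Type-c best response for Firm 2: q₂(c) = (132 − c)/4 − q₁/2.
Firm 1 maximizes expected profit; its first-order condition is 132 − 4q₁ − 2E[q₂] − 22 = 0.
Substituting E[q₂] and solving: E[c₂] = 13.8, so q₁ = (132 − 2·22 + 13.8)/6 = 16.9667.

16.97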